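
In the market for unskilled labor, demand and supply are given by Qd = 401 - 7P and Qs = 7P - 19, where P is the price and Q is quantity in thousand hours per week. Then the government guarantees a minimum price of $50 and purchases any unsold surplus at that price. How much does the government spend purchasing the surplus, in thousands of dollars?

In a free market, 401 - 7P = 7P - 19 gives the equilibrium P* = 30, Q* = 191.
Since 50 > 30, the floor is binding.
At P = 50: Qd = 401 - 7·50 = 51 and Qs = 7·50 - 19 = 331.
Surplus = Qs - Qd = 280.
Government expenditure = surplus × support price = 280 × 50 = 14000.

14000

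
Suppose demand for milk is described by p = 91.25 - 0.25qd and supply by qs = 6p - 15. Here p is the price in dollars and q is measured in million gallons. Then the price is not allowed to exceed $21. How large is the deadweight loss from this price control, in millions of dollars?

Rearranging demand gives qd = 365 - 4p. Without the control the market clears where 365 - 4p = 6p - 15, i.e. p* = 38 and q* = 213.
The ceiling of 21 is below the equilibrium price 38, so it binds.
At p = 21: qd = 365 - 4·21 = 281 and qs = 6·21 - 15 = 111.
Quantity traded falls to 111. At q = 111 the demand price is (365 - 111)/4 = 63.5 and the supply price is (15 + 111)/6 = 21.
Deadweight loss = ½ · (63.5 - 21) · (213 - 111) = ½ · 42.5 · 102 = 2167.5.

2167.5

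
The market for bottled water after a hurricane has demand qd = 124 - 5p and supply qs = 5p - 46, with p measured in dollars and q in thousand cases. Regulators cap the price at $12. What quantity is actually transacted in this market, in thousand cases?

14

In a free market, 124 - 5p = 5p - 46 gives the equilibrium p* = 17, q* = 39.
The ceiling of 12 is below the equilibrium price 17, so it binds.
At p = 12: qd = 124 - 5·12 = 64 and qs = 5·12 - 46 = 14.
The quantity actually transacted is the short side, supply: 14.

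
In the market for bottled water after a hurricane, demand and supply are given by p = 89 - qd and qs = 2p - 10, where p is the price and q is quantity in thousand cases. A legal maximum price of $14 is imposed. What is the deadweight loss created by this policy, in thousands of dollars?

Rearranging demand gives qd = 89 - p. Equilibrium: 89 - p = 2p - 10, so 99 = 3p and p* = 33, q* = 56.
Since 14 < 33, the ceiling is binding.
At p = 14: qd = 89 - 14 = 75 and qs = 2·14 - 10 = 18.
Quantity traded falls to 18. At q = 18 the demand price is 89 - 18 = 71 and the supply price is (10 + 18)/2 = 14.
Deadweight loss = ½ · (71 - 14) · (56 - 18) = ½ · 57 · 38 = 1083.

1083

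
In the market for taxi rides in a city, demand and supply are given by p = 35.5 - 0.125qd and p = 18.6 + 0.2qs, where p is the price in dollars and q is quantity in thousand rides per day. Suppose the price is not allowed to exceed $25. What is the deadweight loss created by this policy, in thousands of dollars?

Rearranging demand gives qd = 284 - 8p; rearranging supply gives qs = 5p - 93. Equilibrium: 284 - 8p = 5p - 93, so 377 = 13p and p* = 29, q* = 52.
The ceiling of 25 is below the equilibrium price 29, so it binds.
At p = 25: qd = 284 - 8·25 = 84 and qs = 5·25 - 93 = 32.
Quantity traded falls to 32. At q = 32 the demand price is (284 - 32)/8 = 31.5 and the supply price is (93 + 32)/5 = 25.
Deadweight loss = ½ · (31.5 - 25) · (52 - 32) = ½ · 6.5 · 20 = 65.

65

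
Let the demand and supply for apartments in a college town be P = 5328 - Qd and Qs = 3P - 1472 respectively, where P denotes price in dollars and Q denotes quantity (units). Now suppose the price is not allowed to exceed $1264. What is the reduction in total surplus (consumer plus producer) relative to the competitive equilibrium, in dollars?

Rearranging demand gives Qd = 5328 - P. Without the control the market clears where 5328 - P = 3P - 1472, i.e. P* = 1700 and Q* = 3628.
Because the ceiling (1264) lies below the market-clearing price, it is binding.
At P = 1264: Qd = 5328 - 1264 = 4064 and Qs = 3·1264 - 1472 = 2320.
Quantity traded falls to 2320. At Q = 2320 the demand price is 5328 - 2320 = 3008 and the supply price is (1472 + 2320)/3 = 1264.
Deadweight loss = ½ · (3008 - 1264) · (3628 - 2320) = ½ · 1744 · 1308 = 1140576.

1140576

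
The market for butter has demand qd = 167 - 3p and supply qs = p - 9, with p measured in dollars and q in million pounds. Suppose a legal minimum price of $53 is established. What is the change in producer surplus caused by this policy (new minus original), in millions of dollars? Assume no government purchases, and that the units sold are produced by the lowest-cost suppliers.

-292.5

Without the control the market clears where 167 - 3p = p - 9, i.e. p* = 44 and q* = 35.
The floor of 53 is above the equilibrium price 44, so it binds.
At p = 53: qd = 167 - 3·53 = 8 and qs = 53 - 9 = 44.
Producer surplus without the control is ½ · (44 - 9) · 35 = 612.5.
With the floor, 8 units are sold at 53. The supply price at q = 8 is 17, so PS = ½ · [(53 - 9) + (53 - 17)] · 8 = 320.
Change in producer surplus = 320 - 612.5 = -292.5.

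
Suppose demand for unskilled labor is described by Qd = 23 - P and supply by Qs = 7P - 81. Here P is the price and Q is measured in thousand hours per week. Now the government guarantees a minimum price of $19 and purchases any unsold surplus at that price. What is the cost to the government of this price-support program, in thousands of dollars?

Setting quantity demanded equal to quantity supplied, 23 - P = 7P - 81, gives P* = 13 and Q* = 10.
Since 19 > 13, the floor is binding.
At P = 19: Qd = 23 - 19 = 4 and Qs = 7·19 - 81 = 52.
Surplus = Qs - Qd = 48.
Government expenditure = surplus × support price = 48 × 19 = 912.

912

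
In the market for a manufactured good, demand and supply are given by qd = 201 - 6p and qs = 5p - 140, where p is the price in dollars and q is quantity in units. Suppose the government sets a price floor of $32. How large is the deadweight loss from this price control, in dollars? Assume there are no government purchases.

6.6

In a free market, 201 - 6p = 5p - 140 gives the equilibrium p* = 31, q* = 15.
The floor of 32 is above the equilibrium price 31, so it binds.
At p = 32: qd = 201 - 6·32 = 9 and qs = 5·32 - 140 = 20.
Quantity traded falls to 9. At q = 9 the demand price is (201 - 9)/6 = 32 and the supply price is (140 + 9)/5 = 29.8.
Deadweight loss = ½ · (32 - 29.8) · (15 - 9) = ½ · 2.2 · 6 = 6.6.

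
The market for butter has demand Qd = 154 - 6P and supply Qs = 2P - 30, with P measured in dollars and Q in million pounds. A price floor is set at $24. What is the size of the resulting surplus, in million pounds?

8

In a free market, 154 - 6P = 2P - 30 gives the equilibrium P* = 23, Q* = 16.
The floor of 24 is above the equilibrium price 23, so it binds.
At P = 24: Qd = 154 - 6·24 = 10 and Qs = 2·24 - 30 = 18.
Surplus = Qs - Qd = 18 - 10 = 8.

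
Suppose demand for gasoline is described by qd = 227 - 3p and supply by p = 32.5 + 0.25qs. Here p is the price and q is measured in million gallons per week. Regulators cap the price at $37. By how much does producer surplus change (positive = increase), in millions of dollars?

Rearranging supply gives qs = 4p - 130. Setting quantity demanded equal to quantity supplied, 227 - 3p = 4p - 130, gives p* = 51 and q* = 74.
Because the ceiling (37) lies below the market-clearing price, it is binding.
At p = 37: qd = 227 - 3·37 = 116 and qs = 4·37 - 130 = 18.
Producer surplus without the control is ½ · (51 - 32.5) · 74 = 684.5.
With the ceiling, producers sell 18 units at 37, so PS = ½ · (37 - 32.5) · 18 = 40.5.
Change in producer surplus = 40.5 - 684.5 = -644.

-644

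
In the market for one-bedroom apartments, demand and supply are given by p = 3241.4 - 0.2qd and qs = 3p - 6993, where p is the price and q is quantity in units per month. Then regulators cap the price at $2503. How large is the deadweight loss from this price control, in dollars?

378261.6

Rearranging demand gives qd = 16207 - 5p. Equilibrium: 16207 - 5p = 3p - 6993, so 23200 = 8p and p* = 2900, q* = 1707.
Since 2503 < 2900, the ceiling is binding.
At p = 2503: qd = 16207 - 5·2503 = 3692 and qs = 3·2503 - 6993 = 516.
Quantity traded falls to 516. At q = 516 the demand price is (16207 - 516)/5 = 3138.2 and the supply price is (6993 + 516)/3 = 2503.
Deadweight loss = ½ · (3138.2 - 2503) · (1707 - 516) = ½ · 635.2 · 1191 = 378261.6.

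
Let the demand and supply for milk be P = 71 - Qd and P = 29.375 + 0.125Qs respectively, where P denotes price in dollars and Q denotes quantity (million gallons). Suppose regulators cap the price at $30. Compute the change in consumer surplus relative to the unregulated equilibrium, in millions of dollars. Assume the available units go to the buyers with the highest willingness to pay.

-492

Rearranging demand gives Qd = 71 - P; rearranging supply gives Qs = 8P - 235. Without the control the market clears where 71 - P = 8P - 235, i.e. P* = 34 and Q* = 37.
The ceiling of 30 is below the equilibrium price 34, so it binds.
At P = 30: Qd = 71 - 30 = 41 and Qs = 8·30 - 235 = 5.
Consumer surplus without the control is ½ · (71 - 34) · 37 = 684.5.
With the ceiling, 5 units are sold at 30 (assume they go to the highest-value buyers). The demand price at Q = 5 is 66, so CS = ½ · [(71 - 30) + (66 - 30)] · 5 = 192.5.
Change in consumer surplus = 192.5 - 684.5 = -492.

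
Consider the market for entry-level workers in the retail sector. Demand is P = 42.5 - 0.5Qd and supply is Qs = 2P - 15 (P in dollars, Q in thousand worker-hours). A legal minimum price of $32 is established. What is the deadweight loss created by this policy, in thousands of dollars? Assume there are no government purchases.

Rearranging demand gives Qd = 85 - 2P. Without the control the market clears where 85 - 2P = 2P - 15, i.e. P* = 25 and Q* = 35.
Because the floor (32) lies above the market-clearing price, it is binding.
At P = 32: Qd = 85 - 2·32 = 21 and Qs = 2·32 - 15 = 49.
Quantity traded falls to 21. At Q = 21 the demand price is (85 - 21)/2 = 32 and the supply price is (15 + 21)/2 = 18.
Deadweight loss = ½ · (32 - 18) · (35 - 21) = ½ · 14 · 14 = 98.

98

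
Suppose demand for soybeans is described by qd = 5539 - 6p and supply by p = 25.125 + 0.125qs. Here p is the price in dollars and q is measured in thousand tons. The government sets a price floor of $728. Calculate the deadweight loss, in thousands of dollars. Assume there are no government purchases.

530901

Rearranging supply gives qs = 8p - 201. In a free market, 5539 - 6p = 8p - 201 gives the equilibrium p* = 410, q* = 3079.
Since 728 > 410, the floor is binding.
At p = 728: qd = 5539 - 6·728 = 1171 and qs = 8·728 - 201 = 5623.
Quantity traded falls to 1171. At q = 1171 the demand price is (5539 - 1171)/6 = 728 and the supply price is (201 + 1171)/8 = 171.5.
Deadweight loss = ½ · (728 - 171.5) · (3079 - 1171) = ½ · 556.5 · 1908 = 530901.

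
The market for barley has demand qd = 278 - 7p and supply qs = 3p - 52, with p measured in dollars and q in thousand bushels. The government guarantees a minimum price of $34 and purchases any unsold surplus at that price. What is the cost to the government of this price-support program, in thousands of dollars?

Equilibrium: 278 - 7p = 3p - 52, so 330 = 10p and p* = 33, q* = 47.
The floor of 34 is above the equilibrium price 33, so it binds.
At p = 34: qd = 278 - 7·34 = 40 and qs = 3·34 - 52 = 50.
Surplus = qs - qd = 10.
Government expenditure = surplus × support price = 10 × 34 = 340.

340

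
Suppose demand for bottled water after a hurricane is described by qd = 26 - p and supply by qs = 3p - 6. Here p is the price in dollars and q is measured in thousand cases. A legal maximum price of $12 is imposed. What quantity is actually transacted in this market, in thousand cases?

In a free market, 26 - p = 3p - 6 gives the equilibrium p* = 8, q* = 18.
Since 12 is above p* = 8, the ceiling does not bind and the free-market outcome prevails.

18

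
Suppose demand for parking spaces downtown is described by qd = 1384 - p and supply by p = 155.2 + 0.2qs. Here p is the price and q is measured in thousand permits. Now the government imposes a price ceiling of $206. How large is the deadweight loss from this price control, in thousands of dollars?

Rearranging supply gives qs = 5p - 776. Setting quantity demanded equal to quantity supplied, 1384 - p = 5p - 776, gives p* = 360 and q* = 1024.
Since 206 < 360, the ceiling is binding.
At p = 206: qd = 1384 - 206 = 1178 and qs = 5·206 - 776 = 254.
Quantity traded falls to 254. At q = 254 the demand price is 1384 - 254 = 1130 and the supply price is (776 + 254)/5 = 206.
Deadweight loss = ½ · (1130 - 206) · (1024 - 254) = ½ · 924 · 770 = 355740.

355740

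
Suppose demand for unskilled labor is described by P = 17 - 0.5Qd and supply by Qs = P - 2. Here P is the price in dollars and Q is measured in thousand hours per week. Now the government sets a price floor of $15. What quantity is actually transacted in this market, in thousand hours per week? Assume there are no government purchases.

4

Rearranging demand gives Qd = 34 - 2P. Without the control the market clears where 34 - 2P = P - 2, i.e. P* = 12 and Q* = 10.
Since 15 > 12, the floor is binding.
At P = 15: Qd = 34 - 2·15 = 4 and Qs = 15 - 2 = 13.
The quantity actually transacted is the short side, demand: 4.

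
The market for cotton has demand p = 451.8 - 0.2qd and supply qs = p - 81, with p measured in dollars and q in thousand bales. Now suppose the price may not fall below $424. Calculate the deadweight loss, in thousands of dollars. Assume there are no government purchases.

17340

Rearranging demand gives qd = 2259 - 5p. In a free market, 2259 - 5p = p - 81 gives the equilibrium p* = 390, q* = 309.
Because the floor (424) lies above the market-clearing price, it is binding.
At p = 424: qd = 2259 - 5·424 = 139 and qs = 424 - 81 = 343.
Quantity traded falls to 139. At q = 139 the demand price is (2259 - 139)/5 = 424 and the supply price is 81 + 139 = 220.
Deadweight loss = ½ · (424 - 220) · (309 - 139) = ½ · 204 · 170 = 17340.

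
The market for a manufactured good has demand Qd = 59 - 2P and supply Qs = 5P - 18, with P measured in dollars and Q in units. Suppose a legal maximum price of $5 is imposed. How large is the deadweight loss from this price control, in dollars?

Equilibrium: 59 - 2P = 5P - 18, so 77 = 7P and P* = 11, Q* = 37.
The ceiling of 5 is below the equilibrium price 11, so it binds.
At P = 5: Qd = 59 - 2·5 = 49 and Qs = 5·5 - 18 = 7.
Quantity traded falls to 7. At Q = 7 the demand price is (59 - 7)/2 = 26 and the supply price is (18 + 7)/5 = 5.
Deadweight loss = ½ · (26 - 5) · (37 - 7) = ½ · 21 · 30 = 315.

315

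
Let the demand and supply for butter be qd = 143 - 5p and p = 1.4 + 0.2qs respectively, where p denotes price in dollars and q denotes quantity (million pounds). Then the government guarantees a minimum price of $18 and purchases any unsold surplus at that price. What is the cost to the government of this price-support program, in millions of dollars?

540

Rearranging supply gives qs = 5p - 7. In a free market, 143 - 5p = 5p - 7 gives the equilibrium p* = 15, q* = 68.
The floor of 18 is above the equilibrium price 15, so it binds.
At p = 18: qd = 143 - 5·18 = 53 and qs = 5·18 - 7 = 83.
Surplus = qs - qd = 30.
Government expenditure = surplus × support price = 30 × 18 = 540.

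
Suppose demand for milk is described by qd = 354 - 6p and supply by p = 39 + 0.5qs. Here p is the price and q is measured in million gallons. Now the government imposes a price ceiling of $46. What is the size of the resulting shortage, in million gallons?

64

Rearranging supply gives qs = 2p - 78. In a free market, 354 - 6p = 2p - 78 gives the equilibrium p* = 54, q* = 30.
Since 46 < 54, the ceiling is binding.
At p = 46: qd = 354 - 6·46 = 78 and qs = 2·46 - 78 = 14.
Shortage = qd - qs = 78 - 14 = 64.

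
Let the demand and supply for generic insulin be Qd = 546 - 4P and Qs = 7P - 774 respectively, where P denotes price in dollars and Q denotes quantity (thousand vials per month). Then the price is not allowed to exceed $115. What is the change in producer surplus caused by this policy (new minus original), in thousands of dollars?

Equilibrium: 546 - 4P = 7P - 774, so 1320 = 11P and P* = 120, Q* = 66.
Since 115 < 120, the ceiling is binding.
At P = 115: Qd = 546 - 4·115 = 86 and Qs = 7·115 - 774 = 31.
Producer surplus without the control is ½ · (120 - 774/7) · 66 = 2178/7.
With the ceiling, producers sell 31 units at 115, so PS = ½ · (115 - 774/7) · 31 = 961/14.
Change in producer surplus = 961/14 - 2178/7 = -242.5.

-242.5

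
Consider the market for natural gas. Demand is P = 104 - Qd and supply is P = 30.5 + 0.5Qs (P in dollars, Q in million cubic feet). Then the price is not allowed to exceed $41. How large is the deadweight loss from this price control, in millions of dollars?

Rearranging demand gives Qd = 104 - P; rearranging supply gives Qs = 2P - 61. Equilibrium: 104 - P = 2P - 61, so 165 = 3P and P* = 55, Q* = 49.
The ceiling of 41 is below the equilibrium price 55, so it binds.
At P = 41: Qd = 104 - 41 = 63 and Qs = 2·41 - 61 = 21.
Quantity traded falls to 21. At Q = 21 the demand price is 104 - 21 = 83 and the supply price is (61 + 21)/2 = 41.
Deadweight loss = ½ · (83 - 41) · (49 - 21) = ½ · 42 · 28 = 588.

588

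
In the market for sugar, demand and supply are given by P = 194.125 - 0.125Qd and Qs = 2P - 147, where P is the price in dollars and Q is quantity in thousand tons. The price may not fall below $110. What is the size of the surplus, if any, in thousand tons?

Rearranging demand gives Qd = 1553 - 8P. Equilibrium: 1553 - 8P = 2P - 147, so 1700 = 10P and P* = 170, Q* = 193.
Since 110 is below P* = 170, the floor does not bind and the free-market outcome prevails.
Since the control does not bind, there is no surplus.

0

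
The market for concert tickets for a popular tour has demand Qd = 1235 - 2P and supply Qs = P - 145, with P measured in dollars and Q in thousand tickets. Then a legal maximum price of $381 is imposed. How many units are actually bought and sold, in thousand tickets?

236

Equilibrium: 1235 - 2P = P - 145, so 1380 = 3P and P* = 460, Q* = 315.
The ceiling of 381 is below the equilibrium price 460, so it binds.
At P = 381: Qd = 1235 - 2·381 = 473 and Qs = 381 - 145 = 236.
The quantity actually transacted is the short side, supply: 236.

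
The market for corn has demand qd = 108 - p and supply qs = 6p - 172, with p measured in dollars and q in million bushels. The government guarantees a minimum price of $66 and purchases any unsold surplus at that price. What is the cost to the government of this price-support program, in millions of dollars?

Equilibrium: 108 - p = 6p - 172, so 280 = 7p and p* = 40, q* = 68.
Because the floor (66) lies above the market-clearing price, it is binding.
At p = 66: qd = 108 - 66 = 42 and qs = 6·66 - 172 = 224.
Surplus = qs - qd = 182.
Government expenditure = surplus × support price = 182 × 66 = 12012.

12012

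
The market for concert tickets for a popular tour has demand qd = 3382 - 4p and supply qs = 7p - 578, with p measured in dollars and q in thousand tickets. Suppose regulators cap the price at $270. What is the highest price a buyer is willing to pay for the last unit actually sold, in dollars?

In a free market, 3382 - 4p = 7p - 578 gives the equilibrium p* = 360, q* = 1942.
Since 270 < 360, the ceiling is binding.
At p = 270: qd = 3382 - 4·270 = 2302 and qs = 7·270 - 578 = 1312.
Only 1312 units reach the market. On the demand curve, the marginal buyer's willingness to pay at q = 1312 is (3382 - 1312)/4 = 517.5.

517.5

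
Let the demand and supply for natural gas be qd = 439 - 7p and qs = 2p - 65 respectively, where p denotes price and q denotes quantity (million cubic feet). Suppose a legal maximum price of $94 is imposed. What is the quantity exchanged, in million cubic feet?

Without the control the market clears where 439 - 7p = 2p - 65, i.e. p* = 56 and q* = 47.
Since 94 is above p* = 56, the ceiling does not bind and the free-market outcome prevails.

47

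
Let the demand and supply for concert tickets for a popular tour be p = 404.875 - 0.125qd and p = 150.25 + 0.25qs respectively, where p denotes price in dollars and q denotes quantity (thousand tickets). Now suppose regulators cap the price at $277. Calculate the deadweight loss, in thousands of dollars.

Rearranging demand gives qd = 3239 - 8p; rearranging supply gives qs = 4p - 601. Setting quantity demanded equal to quantity supplied, 3239 - 8p = 4p - 601, gives p* = 320 and q* = 679.
Since 277 < 320, the ceiling is binding.
At p = 277: qd = 3239 - 8·277 = 1023 and qs = 4·277 - 601 = 507.
Quantity traded falls to 507. At q = 507 the demand price is (3239 - 507)/8 = 341.5 and the supply price is (601 + 507)/4 = 277.
Deadweight loss = ½ · (341.5 - 277) · (679 - 507) = ½ · 64.5 · 172 = 5547.

5547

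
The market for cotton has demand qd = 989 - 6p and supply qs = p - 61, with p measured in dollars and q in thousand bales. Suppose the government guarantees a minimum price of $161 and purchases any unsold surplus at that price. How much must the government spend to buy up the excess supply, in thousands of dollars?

12397

Equilibrium: 989 - 6p = p - 61, so 1050 = 7p and p* = 150, q* = 89.
Since 161 > 150, the floor is binding.
At p = 161: qd = 989 - 6·161 = 23 and qs = 161 - 61 = 100.
Surplus = qs - qd = 77.
Government expenditure = surplus × support price = 77 × 161 = 12397.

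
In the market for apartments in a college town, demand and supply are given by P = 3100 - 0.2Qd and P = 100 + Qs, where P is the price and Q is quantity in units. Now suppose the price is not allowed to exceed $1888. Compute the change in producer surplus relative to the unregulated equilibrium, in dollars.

Rearranging demand gives Qd = 15500 - 5P; rearranging supply gives Qs = P - 100. Setting quantity demanded equal to quantity supplied, 15500 - 5P = P - 100, gives P* = 2600 and Q* = 2500.
Because the ceiling (1888) lies below the market-clearing price, it is binding.
At P = 1888: Qd = 15500 - 5·1888 = 6060 and Qs = 1888 - 100 = 1788.
Producer surplus without the control is ½ · (2600 - 100) · 2500 = 3125000.
With the ceiling, producers sell 1788 units at 1888, so PS = ½ · (1888 - 100) · 1788 = 1598472.
Change in producer surplus = 1598472 - 3125000 = -1526528.

-1526528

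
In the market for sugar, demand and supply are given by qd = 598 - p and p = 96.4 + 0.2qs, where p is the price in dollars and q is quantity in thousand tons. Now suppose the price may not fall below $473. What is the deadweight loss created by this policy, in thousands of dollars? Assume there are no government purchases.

Rearranging supply gives qs = 5p - 482. In a free market, 598 - p = 5p - 482 gives the equilibrium p* = 180, q* = 418.
Since 473 > 180, the floor is binding.
At p = 473: qd = 598 - 473 = 125 and qs = 5·473 - 482 = 1883.
Quantity traded falls to 125. At q = 125 the demand price is 598 - 125 = 473 and the supply price is (482 + 125)/5 = 121.4.
Deadweight loss = ½ · (473 - 121.4) · (418 - 125) = ½ · 351.6 · 293 = 51509.4.

51509.4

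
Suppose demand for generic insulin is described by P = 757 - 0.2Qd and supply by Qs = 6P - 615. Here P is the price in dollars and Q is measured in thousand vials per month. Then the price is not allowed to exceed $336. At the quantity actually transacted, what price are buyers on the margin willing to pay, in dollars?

476.8

Rearranging demand gives Qd = 3785 - 5P. Equilibrium: 3785 - 5P = 6P - 615, so 4400 = 11P and P* = 400, Q* = 1785.
Since 336 < 400, the ceiling is binding.
At P = 336: Qd = 3785 - 5·336 = 2105 and Qs = 6·336 - 615 = 1401.
Only 1401 units reach the market. On the demand curve, the marginal buyer's willingness to pay at Q = 1401 is (3785 - 1401)/5 = 476.8.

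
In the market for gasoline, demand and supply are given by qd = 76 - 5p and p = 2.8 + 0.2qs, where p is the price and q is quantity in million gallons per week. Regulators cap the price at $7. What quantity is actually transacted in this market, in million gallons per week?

21

Rearranging supply gives qs = 5p - 14. Setting quantity demanded equal to quantity supplied, 76 - 5p = 5p - 14, gives p* = 9 and q* = 31.
Because the ceiling (7) lies below the market-clearing price, it is binding.
At p = 7: qd = 76 - 5·7 = 41 and qs = 5·7 - 14 = 21.
The quantity actually transacted is the short side, supply: 21.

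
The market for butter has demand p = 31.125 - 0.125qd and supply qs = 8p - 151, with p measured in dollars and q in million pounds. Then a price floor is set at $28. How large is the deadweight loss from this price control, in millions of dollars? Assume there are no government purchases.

72

Rearranging demand gives qd = 249 - 8p. Setting quantity demanded equal to quantity supplied, 249 - 8p = 8p - 151, gives p* = 25 and q* = 49.
The floor of 28 is above the equilibrium price 25, so it binds.
At p = 28: qd = 249 - 8·28 = 25 and qs = 8·28 - 151 = 73.
Quantity traded falls to 25. At q = 25 the demand price is (249 - 25)/8 = 28 and the supply price is (151 + 25)/8 = 22.
Deadweight loss = ½ · (28 - 22) · (49 - 25) = ½ · 6 · 24 = 72.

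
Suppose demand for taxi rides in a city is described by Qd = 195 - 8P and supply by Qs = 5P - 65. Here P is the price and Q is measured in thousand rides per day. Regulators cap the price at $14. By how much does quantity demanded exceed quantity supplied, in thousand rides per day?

In a free market, 195 - 8P = 5P - 65 gives the equilibrium P* = 20, Q* = 35.
The ceiling of 14 is below the equilibrium price 20, so it binds.
At P = 14: Qd = 195 - 8·14 = 83 and Qs = 5·14 - 65 = 5.
Shortage = Qd - Qs = 83 - 5 = 78.

78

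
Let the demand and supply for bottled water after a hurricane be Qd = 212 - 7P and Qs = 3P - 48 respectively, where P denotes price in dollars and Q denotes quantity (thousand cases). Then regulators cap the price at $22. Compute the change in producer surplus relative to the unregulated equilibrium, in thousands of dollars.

Setting quantity demanded equal to quantity supplied, 212 - 7P = 3P - 48, gives P* = 26 and Q* = 30.
Because the ceiling (22) lies below the market-clearing price, it is binding.
At P = 22: Qd = 212 - 7·22 = 58 and Qs = 3·22 - 48 = 18.
Producer surplus without the control is ½ · (26 - 16) · 30 = 150.
With the ceiling, producers sell 18 units at 22, so PS = ½ · (22 - 16) · 18 = 54.
Change in producer surplus = 54 - 150 = -96.

-96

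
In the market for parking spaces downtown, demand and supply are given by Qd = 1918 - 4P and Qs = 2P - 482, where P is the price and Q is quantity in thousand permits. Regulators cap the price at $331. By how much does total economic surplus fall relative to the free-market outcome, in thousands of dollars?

7141.5

Setting quantity demanded equal to quantity supplied, 1918 - 4P = 2P - 482, gives P* = 400 and Q* = 318.
The ceiling of 331 is below the equilibrium price 400, so it binds.
At P = 331: Qd = 1918 - 4·331 = 594 and Qs = 2·331 - 482 = 180.
Quantity traded falls to 180. At Q = 180 the demand price is (1918 - 180)/4 = 434.5 and the supply price is (482 + 180)/2 = 331.
Deadweight loss = ½ · (434.5 - 331) · (318 - 180) = ½ · 103.5 · 138 = 7141.5.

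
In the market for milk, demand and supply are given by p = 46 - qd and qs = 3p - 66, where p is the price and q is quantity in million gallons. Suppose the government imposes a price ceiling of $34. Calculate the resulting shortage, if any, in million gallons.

0

Rearranging demand gives qd = 46 - p. Equilibrium: 46 - p = 3p - 66, so 112 = 4p and p* = 28, q* = 18.
The ceiling of 34 is above the equilibrium price 28, so it is not binding; the market clears at p* = 28, q* = 18.
Since the control does not bind, there is no shortage.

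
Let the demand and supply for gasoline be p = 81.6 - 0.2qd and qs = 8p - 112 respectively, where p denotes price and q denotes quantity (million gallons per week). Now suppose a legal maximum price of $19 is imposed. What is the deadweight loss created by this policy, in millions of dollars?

4586.4

Rearranging demand gives qd = 408 - 5p. Without the control the market clears where 408 - 5p = 8p - 112, i.e. p* = 40 and q* = 208.
Because the ceiling (19) lies below the market-clearing price, it is binding.
At p = 19: qd = 408 - 5·19 = 313 and qs = 8·19 - 112 = 40.
Quantity traded falls to 40. At q = 40 the demand price is (408 - 40)/5 = 73.6 and the supply price is (112 + 40)/8 = 19.
Deadweight loss = ½ · (73.6 - 19) · (208 - 40) = ½ · 54.6 · 168 = 4586.4.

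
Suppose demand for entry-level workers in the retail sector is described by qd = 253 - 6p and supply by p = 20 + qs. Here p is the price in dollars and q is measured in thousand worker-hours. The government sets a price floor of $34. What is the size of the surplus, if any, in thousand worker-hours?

0

Rearranging supply gives qs = p - 20. Equilibrium: 253 - 6p = p - 20, so 273 = 7p and p* = 39, q* = 19.
Since 34 is below p* = 39, the floor does not bind and the free-market outcome prevails.
Since the control does not bind, there is no surplus.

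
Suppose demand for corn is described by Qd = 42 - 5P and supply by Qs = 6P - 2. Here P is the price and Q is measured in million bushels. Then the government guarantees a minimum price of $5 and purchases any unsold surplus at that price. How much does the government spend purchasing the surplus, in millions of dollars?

55

Setting quantity demanded equal to quantity supplied, 42 - 5P = 6P - 2, gives P* = 4 and Q* = 22.
Since 5 > 4, the floor is binding.
At P = 5: Qd = 42 - 5·5 = 17 and Qs = 6·5 - 2 = 28.
Surplus = Qs - Qd = 11.
Government expenditure = surplus × support price = 11 × 5 = 55.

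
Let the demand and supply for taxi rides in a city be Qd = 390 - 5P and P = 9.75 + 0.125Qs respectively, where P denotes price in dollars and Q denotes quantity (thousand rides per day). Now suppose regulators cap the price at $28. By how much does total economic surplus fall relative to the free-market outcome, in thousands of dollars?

665.6

Rearranging supply gives Qs = 8P - 78. Setting quantity demanded equal to quantity supplied, 390 - 5P = 8P - 78, gives P* = 36 and Q* = 210.
Since 28 < 36, the ceiling is binding.
At P = 28: Qd = 390 - 5·28 = 250 and Qs = 8·28 - 78 = 146.
Quantity traded falls to 146. At Q = 146 the demand price is (390 - 146)/5 = 48.8 and the supply price is (78 + 146)/8 = 28.
Deadweight loss = ½ · (48.8 - 28) · (210 - 146) = ½ · 20.8 · 64 = 665.6.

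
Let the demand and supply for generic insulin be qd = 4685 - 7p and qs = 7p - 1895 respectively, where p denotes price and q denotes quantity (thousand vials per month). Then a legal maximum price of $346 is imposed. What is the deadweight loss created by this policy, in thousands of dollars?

Without the control the market clears where 4685 - 7p = 7p - 1895, i.e. p* = 470 and q* = 1395.
Since 346 < 470, the ceiling is binding.
At p = 346: qd = 4685 - 7·346 = 2263 and qs = 7·346 - 1895 = 527.
Quantity traded falls to 527. At q = 527 the demand price is (4685 - 527)/7 = 594 and the supply price is (1895 + 527)/7 = 346.
Deadweight loss = ½ · (594 - 346) · (1395 - 527) = ½ · 248 · 868 = 107632.

107632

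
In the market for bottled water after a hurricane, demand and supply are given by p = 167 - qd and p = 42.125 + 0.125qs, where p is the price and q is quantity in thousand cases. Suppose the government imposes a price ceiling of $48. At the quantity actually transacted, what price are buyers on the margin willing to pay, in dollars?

Rearranging demand gives qd = 167 - p; rearranging supply gives qs = 8p - 337. In a free market, 167 - p = 8p - 337 gives the equilibrium p* = 56, q* = 111.
Since 48 < 56, the ceiling is binding.
At p = 48: qd = 167 - 48 = 119 and qs = 8·48 - 337 = 47.
Only 47 units reach the market. On the demand curve, the marginal buyer's willingness to pay at q = 47 is (167 - 47) = 120.

120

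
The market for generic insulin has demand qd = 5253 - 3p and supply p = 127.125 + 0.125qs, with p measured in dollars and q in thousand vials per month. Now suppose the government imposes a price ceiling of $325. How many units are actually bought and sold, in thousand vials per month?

1583

Rearranging supply gives qs = 8p - 1017. In a free market, 5253 - 3p = 8p - 1017 gives the equilibrium p* = 570, q* = 3543.
Because the ceiling (325) lies below the market-clearing price, it is binding.
At p = 325: qd = 5253 - 3·325 = 4278 and qs = 8·325 - 1017 = 1583.
The quantity actually transacted is the short side, supply: 1583.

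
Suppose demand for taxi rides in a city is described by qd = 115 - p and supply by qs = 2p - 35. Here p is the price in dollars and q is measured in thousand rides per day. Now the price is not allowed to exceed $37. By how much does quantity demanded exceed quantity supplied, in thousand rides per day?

Without the control the market clears where 115 - p = 2p - 35, i.e. p* = 50 and q* = 65.
The ceiling of 37 is below the equilibrium price 50, so it binds.
At p = 37: qd = 115 - 37 = 78 and qs = 2·37 - 35 = 39.
Shortage = qd - qs = 78 - 39 = 39.

39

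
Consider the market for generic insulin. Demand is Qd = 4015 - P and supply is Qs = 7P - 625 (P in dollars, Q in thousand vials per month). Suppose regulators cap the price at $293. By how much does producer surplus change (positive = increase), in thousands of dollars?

Setting quantity demanded equal to quantity supplied, 4015 - P = 7P - 625, gives P* = 580 and Q* = 3435.
Since 293 < 580, the ceiling is binding.
At P = 293: Qd = 4015 - 293 = 3722 and Qs = 7·293 - 625 = 1426.
Producer surplus without the control is ½ · (580 - 625/7) · 3435 = 11799225/14.
With the ceiling, producers sell 1426 units at 293, so PS = ½ · (293 - 625/7) · 1426 = 1016738/7.
Change in producer surplus = 1016738/7 - 11799225/14 = -697553.5.

-697553.5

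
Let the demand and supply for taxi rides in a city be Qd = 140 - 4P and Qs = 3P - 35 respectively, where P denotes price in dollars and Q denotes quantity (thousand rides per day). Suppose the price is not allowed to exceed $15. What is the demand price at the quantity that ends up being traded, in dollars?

32.5

Equilibrium: 140 - 4P = 3P - 35, so 175 = 7P and P* = 25, Q* = 40.
The ceiling of 15 is below the equilibrium price 25, so it binds.
At P = 15: Qd = 140 - 4·15 = 80 and Qs = 3·15 - 35 = 10.
Only 10 units reach the market. On the demand curve, the marginal buyer's willingness to pay at Q = 10 is (140 - 10)/4 = 32.5.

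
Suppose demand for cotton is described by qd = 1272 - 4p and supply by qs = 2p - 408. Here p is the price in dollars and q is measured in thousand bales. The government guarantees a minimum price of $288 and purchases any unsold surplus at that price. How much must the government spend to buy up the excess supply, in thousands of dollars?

13824

In a free market, 1272 - 4p = 2p - 408 gives the equilibrium p* = 280, q* = 152.
Since 288 > 280, the floor is binding.
At p = 288: qd = 1272 - 4·288 = 120 and qs = 2·288 - 408 = 168.
Surplus = qs - qd = 48.
Government expenditure = surplus × support price = 48 × 288 = 13824.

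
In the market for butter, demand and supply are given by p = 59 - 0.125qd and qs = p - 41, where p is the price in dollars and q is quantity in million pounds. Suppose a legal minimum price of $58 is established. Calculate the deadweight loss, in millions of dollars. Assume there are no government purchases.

Rearranging demand gives qd = 472 - 8p. Setting quantity demanded equal to quantity supplied, 472 - 8p = p - 41, gives p* = 57 and q* = 16.
Since 58 > 57, the floor is binding.
At p = 58: qd = 472 - 8·58 = 8 and qs = 58 - 41 = 17.
Quantity traded falls to 8. At q = 8 the demand price is (472 - 8)/8 = 58 and the supply price is 41 + 8 = 49.
Deadweight loss = ½ · (58 - 49) · (16 - 8) = ½ · 9 · 8 = 36.

36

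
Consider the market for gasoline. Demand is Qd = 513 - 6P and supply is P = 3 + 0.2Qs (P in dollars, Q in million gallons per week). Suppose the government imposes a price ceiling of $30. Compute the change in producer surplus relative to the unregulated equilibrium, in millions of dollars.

Rearranging supply gives Qs = 5P - 15. Equilibrium: 513 - 6P = 5P - 15, so 528 = 11P and P* = 48, Q* = 225.
Since 30 < 48, the ceiling is binding.
At P = 30: Qd = 513 - 6·30 = 333 and Qs = 5·30 - 15 = 135.
Producer surplus without the control is ½ · (48 - 3) · 225 = 5062.5.
With the ceiling, producers sell 135 units at 30, so PS = ½ · (30 - 3) · 135 = 1822.5.
Change in producer surplus = 1822.5 - 5062.5 = -3240.

-3240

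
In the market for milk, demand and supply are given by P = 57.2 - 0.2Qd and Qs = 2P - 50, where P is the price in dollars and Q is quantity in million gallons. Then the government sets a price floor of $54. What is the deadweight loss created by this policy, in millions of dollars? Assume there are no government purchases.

Rearranging demand gives Qd = 286 - 5P. Equilibrium: 286 - 5P = 2P - 50, so 336 = 7P and P* = 48, Q* = 46.
The floor of 54 is above the equilibrium price 48, so it binds.
At P = 54: Qd = 286 - 5·54 = 16 and Qs = 2·54 - 50 = 58.
Quantity traded falls to 16. At Q = 16 the demand price is (286 - 16)/5 = 54 and the supply price is (50 + 16)/2 = 33.
Deadweight loss = ½ · (54 - 33) · (46 - 16) = ½ · 21 · 30 = 315.

315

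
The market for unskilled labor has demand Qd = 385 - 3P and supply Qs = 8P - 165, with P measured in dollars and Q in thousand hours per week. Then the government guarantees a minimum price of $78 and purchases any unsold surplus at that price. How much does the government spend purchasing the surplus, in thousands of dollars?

Equilibrium: 385 - 3P = 8P - 165, so 550 = 11P and P* = 50, Q* = 235.
Because the floor (78) lies above the market-clearing price, it is binding.
At P = 78: Qd = 385 - 3·78 = 151 and Qs = 8·78 - 165 = 459.
Surplus = Qs - Qd = 308.
Government expenditure = surplus × support price = 308 × 78 = 24024.

24024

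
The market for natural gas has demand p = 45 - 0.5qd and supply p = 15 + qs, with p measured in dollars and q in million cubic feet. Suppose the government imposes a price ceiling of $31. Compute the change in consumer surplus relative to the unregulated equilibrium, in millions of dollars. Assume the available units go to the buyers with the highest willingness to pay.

60

Rearranging demand gives qd = 90 - 2p; rearranging supply gives qs = p - 15. Setting quantity demanded equal to quantity supplied, 90 - 2p = p - 15, gives p* = 35 and q* = 20.
Since 31 < 35, the ceiling is binding.
At p = 31: qd = 90 - 2·31 = 28 and qs = 31 - 15 = 16.
Consumer surplus without the control is ½ · (45 - 35) · 20 = 100.
With the ceiling, 16 units are sold at 31 (assume they go to the highest-value buyers). The demand price at q = 16 is 37, so CS = ½ · [(45 - 31) + (37 - 31)] · 16 = 160.
Change in consumer surplus = 160 - 100 = 60.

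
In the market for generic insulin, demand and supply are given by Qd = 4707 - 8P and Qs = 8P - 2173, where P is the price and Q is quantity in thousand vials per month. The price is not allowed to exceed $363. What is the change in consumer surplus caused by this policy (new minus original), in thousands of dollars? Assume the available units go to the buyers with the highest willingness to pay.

31021

In a free market, 4707 - 8P = 8P - 2173 gives the equilibrium P* = 430, Q* = 1267.
Because the ceiling (363) lies below the market-clearing price, it is binding.
At P = 363: Qd = 4707 - 8·363 = 1803 and Qs = 8·363 - 2173 = 731.
Consumer surplus without the control is ½ · (588.375 - 430) · 1267 = 100330.5625.
With the ceiling, 731 units are sold at 363 (assume they go to the highest-value buyers). The demand price at Q = 731 is 497, so CS = ½ · [(588.375 - 363) + (497 - 363)] · 731 = 131351.5625.
Change in consumer surplus = 131351.5625 - 100330.5625 = 31021.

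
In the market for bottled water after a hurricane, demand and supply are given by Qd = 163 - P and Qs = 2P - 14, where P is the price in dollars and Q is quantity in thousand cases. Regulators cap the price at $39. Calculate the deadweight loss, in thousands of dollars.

1200

Without the control the market clears where 163 - P = 2P - 14, i.e. P* = 59 and Q* = 104.
Since 39 < 59, the ceiling is binding.
At P = 39: Qd = 163 - 39 = 124 and Qs = 2·39 - 14 = 64.
Quantity traded falls to 64. At Q = 64 the demand price is 163 - 64 = 99 and the supply price is (14 + 64)/2 = 39.
Deadweight loss = ½ · (99 - 39) · (104 - 64) = ½ · 60 · 40 = 1200.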